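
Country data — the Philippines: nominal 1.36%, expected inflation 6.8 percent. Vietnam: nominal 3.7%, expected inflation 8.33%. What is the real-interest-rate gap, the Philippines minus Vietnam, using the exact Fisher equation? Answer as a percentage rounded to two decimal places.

The Philippines: (1 + 0.0136)/(1 + 0.0680) − 1 = -5.0936%
Vietnam: (1 + 0.0370)/(1 + 0.0833) − 1 = -4.2740%
Differential = -5.0936% − (-4.2740%) = -0.8197% → -0.82%.

-0.82%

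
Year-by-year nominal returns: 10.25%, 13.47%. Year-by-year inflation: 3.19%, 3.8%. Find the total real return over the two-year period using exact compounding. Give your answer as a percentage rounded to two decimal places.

Nominal growth factor = 1.1025 × 1.1347 = 1.251007
Price-level growth factor = 1.0319 × 1.0380 = 1.071112
Real growth factor = 1.251007 / 1.071112 = 1.167951
Total real return = 1.167951 − 1 → 16.80%.

16.80%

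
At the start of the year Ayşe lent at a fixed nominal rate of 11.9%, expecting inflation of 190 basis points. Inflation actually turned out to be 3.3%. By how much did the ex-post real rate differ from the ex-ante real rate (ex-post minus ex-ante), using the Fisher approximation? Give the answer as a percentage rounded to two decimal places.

-1.40%

Ex-ante: 11.9% − 1.9% = 10.000%
Ex-post: 11.9% − 3.3% = 8.600%
Difference (ex-post − ex-ante) = -1.4000% → -1.40%.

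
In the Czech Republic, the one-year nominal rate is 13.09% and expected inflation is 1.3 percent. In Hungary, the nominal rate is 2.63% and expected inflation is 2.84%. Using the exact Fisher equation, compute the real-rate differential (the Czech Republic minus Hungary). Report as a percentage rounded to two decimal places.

11.84%

The Czech Republic: (1 + 0.1309)/(1 + 0.0130) − 1 = 11.6387%
Hungary: (1 + 0.0263)/(1 + 0.0284) − 1 = -0.2042%
Differential = 11.6387% − (-0.2042%) = 11.8429% → 11.84%.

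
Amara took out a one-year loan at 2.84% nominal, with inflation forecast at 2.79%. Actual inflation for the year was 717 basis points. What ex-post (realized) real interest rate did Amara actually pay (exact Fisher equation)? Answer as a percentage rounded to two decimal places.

Ex-post: (1 + 0.0284)/(1 + 0.0717) − 1 = -4.0403%
So the realized real rate is -4.04%.

-4.04%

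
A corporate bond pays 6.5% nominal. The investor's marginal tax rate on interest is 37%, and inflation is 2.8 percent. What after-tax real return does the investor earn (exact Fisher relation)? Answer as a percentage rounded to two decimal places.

1.26%

After-tax nominal return = 6.5% × (1 − 0.37) = 4.0950%.
1 + r = 1.04095 / 1.02800 = 1.012597
After-tax real rate = 1.012597 − 1 → 1.26%.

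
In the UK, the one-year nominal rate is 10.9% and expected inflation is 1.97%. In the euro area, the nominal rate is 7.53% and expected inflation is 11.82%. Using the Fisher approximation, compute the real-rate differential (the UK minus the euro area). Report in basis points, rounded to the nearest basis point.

1322 basis points

The UK: 10.9% − 1.97% = 8.930%
The euro area: 7.53% − 11.82% = -4.290%
Differential = 13.220% → 1322 basis points.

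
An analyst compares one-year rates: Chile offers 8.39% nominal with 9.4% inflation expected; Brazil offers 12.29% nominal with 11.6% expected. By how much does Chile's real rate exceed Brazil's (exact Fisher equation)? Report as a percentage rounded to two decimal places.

Chile: (1 + 0.0839)/(1 + 0.0940) − 1 = -0.9232%
Brazil: (1 + 0.1229)/(1 + 0.1160) − 1 = 0.6183%
Differential = -0.9232% − 0.6183% = -1.5415% → -1.54%.

-1.54%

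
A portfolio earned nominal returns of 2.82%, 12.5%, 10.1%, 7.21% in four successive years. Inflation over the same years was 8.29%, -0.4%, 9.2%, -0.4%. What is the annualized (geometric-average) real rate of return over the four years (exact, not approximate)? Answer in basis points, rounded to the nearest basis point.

387 basis points

Compound the nominal returns: 1.0282 × 1.1250 × 1.1010 × 1.0721 = 1.36537748.
Compound inflation: 1.0829 × 0.9960 × 1.0920 × 0.9960 = 1.17308551.
Deflate: 1.36537748 / 1.17308551 = 1.16391983.
Annualized real rate = 1.16391983^(1/4) − 1 = 3.8678% → 387 basis points.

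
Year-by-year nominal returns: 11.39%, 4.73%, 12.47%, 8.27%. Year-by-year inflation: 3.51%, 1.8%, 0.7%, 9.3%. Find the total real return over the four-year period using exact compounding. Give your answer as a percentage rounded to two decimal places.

Compound the nominal returns: 1.1139 × 1.0473 × 1.1247 × 1.0827 = 1.420568.
Compound inflation: 1.0351 × 1.0180 × 1.0070 × 1.0930 = 1.159791.
Deflate: 1.420568 / 1.159791 = 1.224849.
Total real return = 1.224849 − 1 → 22.48%.

22.48%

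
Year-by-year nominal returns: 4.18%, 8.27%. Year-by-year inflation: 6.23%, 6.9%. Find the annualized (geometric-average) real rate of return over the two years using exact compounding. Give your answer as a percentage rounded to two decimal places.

Compound the nominal returns: 1.0418 × 1.0827 = 1.12795686.
Compound inflation: 1.0623 × 1.0690 = 1.13559870.
Deflate: 1.12795686 / 1.13559870 = 0.99327065.
Annualized real rate = 0.99327065^(1/2) − 1 = -0.3370% → -0.34%.

-0.34%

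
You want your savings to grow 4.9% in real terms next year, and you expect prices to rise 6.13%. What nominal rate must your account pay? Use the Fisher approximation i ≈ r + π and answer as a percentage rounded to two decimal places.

i ≈ r + π = 4.9% + 6.13% = 11.03%.

11.03%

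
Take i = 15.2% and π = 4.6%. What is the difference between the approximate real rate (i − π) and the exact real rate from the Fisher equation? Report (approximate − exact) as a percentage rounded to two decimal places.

0.47%

Approximate: r ≈ 15.200% − 4.600% = 10.6000%
Exact: (1 + 0.1520)/(1 + 0.0460) − 1 = 10.1338%
Error = 10.6000% − 10.1338% = 0.4662% → 0.47%.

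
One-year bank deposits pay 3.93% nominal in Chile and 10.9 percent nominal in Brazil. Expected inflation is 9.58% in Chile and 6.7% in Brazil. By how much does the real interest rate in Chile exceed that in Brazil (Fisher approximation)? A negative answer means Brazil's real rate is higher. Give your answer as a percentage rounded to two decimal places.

Chile: 3.93% − 9.58% = -5.650%
Brazil: 10.9% − 6.7% = 4.200%
Differential = -9.850% → -9.85%.

-9.85%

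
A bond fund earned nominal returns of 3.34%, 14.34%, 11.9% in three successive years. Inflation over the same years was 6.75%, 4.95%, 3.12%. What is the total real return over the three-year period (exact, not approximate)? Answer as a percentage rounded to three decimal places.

Compound the nominal returns: 1.0334 × 1.1434 × 1.1190 = 1.322199.
Compound inflation: 1.0675 × 1.0495 × 1.0312 = 1.155296.
Deflate: 1.322199 / 1.155296 = 1.144468.
Total real return = 1.144468 − 1 → 14.447%.

14.447%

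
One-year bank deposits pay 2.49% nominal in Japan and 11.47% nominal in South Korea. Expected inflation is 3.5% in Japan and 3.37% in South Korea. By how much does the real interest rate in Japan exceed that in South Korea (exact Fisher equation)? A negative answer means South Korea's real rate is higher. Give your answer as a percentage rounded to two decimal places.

-8.81%

Japan: (1 + 0.0249)/(1 + 0.0350) − 1 = -0.9758%
South Korea: (1 + 0.1147)/(1 + 0.0337) − 1 = 7.8359%
Differential = -0.9758% − 7.8359% = -8.8118% → -8.81%.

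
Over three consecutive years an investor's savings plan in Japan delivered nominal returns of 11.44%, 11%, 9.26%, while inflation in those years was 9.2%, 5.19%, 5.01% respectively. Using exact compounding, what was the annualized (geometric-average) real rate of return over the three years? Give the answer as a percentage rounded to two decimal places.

3.86%

Nominal growth factor = 1.1144 × 1.1100 × 1.0926 = 1.35152872
Price-level growth factor = 1.0920 × 1.0519 × 1.0501 = 1.20622341
Real growth factor = 1.35152872 / 1.20622341 = 1.12046302
Annualized real rate = 1.12046302^(1/3) − 1 = 3.8642% → 3.86%.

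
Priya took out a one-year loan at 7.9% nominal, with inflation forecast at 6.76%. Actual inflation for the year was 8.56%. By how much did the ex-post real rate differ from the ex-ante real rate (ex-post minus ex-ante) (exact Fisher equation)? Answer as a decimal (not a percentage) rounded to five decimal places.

-0.01676

Ex-ante: (1 + 0.0790)/(1 + 0.0676) − 1 = 1.0678%
Ex-post: (1 + 0.0790)/(1 + 0.0856) − 1 = -0.6080%
Difference (ex-post − ex-ante) = -1.6758% → -0.01676.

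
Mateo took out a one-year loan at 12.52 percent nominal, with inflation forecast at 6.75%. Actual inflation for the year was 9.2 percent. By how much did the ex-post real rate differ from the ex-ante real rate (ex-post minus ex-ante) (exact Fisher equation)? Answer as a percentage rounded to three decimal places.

-2.365%

Ex-ante: (1 + 0.1252)/(1 + 0.0675) − 1 = 5.4052%
Ex-post: (1 + 0.1252)/(1 + 0.0920) − 1 = 3.0403%
Difference (ex-post − ex-ante) = -2.3649% → -2.365%.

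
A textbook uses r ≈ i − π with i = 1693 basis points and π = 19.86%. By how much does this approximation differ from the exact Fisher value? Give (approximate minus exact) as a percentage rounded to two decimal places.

Approximate: r ≈ 16.930% − 19.860% = -2.9300%
Exact: (1 + 0.1693)/(1 + 0.1986) − 1 = -2.4445%
Error = -2.9300% − (-2.4445%) = -0.4855% → -0.49%.

-0.49%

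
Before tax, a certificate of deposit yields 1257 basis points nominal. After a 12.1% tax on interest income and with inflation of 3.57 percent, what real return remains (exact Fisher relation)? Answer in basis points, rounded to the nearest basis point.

722 basis points

After-tax nominal return = 12.57% × (1 − 0.121) = 11.04903%.
1 + r = 1.1104903 / 1.03570 = 1.072212
After-tax real rate = 1.072212 − 1 → 722 basis points.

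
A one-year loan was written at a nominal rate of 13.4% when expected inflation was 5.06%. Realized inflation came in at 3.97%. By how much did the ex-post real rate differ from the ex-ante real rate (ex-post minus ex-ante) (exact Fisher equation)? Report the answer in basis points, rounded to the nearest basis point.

Ex-ante: (1 + 0.1340)/(1 + 0.0506) − 1 = 7.9383%
Ex-post: (1 + 0.1340)/(1 + 0.0397) − 1 = 9.0699%
Difference (ex-post − ex-ante) = 1.1316% → 113 basis points.

113 basis points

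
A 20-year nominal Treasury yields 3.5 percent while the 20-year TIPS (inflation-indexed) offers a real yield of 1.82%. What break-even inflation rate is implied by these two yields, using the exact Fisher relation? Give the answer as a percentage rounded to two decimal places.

(1 + π) = (1 + i)/(1 + r) = 1.03500 / 1.01820 = 1.016500
Break-even inflation = 1.016500 − 1 → 1.65%.

1.65%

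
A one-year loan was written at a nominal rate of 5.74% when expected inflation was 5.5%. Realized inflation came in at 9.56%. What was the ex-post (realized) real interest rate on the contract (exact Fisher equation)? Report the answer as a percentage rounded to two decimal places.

-3.49%

Ex-post: (1 + 0.0574)/(1 + 0.0956) − 1 = -3.4867%
So the realized real rate is -3.49%.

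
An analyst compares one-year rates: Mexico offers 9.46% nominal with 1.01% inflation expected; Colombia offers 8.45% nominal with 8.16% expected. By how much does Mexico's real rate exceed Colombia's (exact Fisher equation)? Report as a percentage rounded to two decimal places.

8.10%

Mexico: (1 + 0.0946)/(1 + 0.0101) − 1 = 8.3655%
Colombia: (1 + 0.0845)/(1 + 0.0816) − 1 = 0.2681%
Differential = 8.3655% − 0.2681% = 8.0974% → 8.10%.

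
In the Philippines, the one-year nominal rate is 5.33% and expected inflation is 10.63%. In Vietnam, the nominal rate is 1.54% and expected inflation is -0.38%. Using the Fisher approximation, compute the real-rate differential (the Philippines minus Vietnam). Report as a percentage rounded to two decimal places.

-7.22%

The Philippines: 5.33% − 10.63% = -5.300%
Vietnam: 1.54% − (-0.38%) = 1.920%
Differential = -7.220% → -7.22%.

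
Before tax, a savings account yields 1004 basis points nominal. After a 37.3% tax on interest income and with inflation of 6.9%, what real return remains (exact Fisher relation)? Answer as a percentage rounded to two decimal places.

-0.57%

After-tax nominal return = 10.04% × (1 − 0.373) = 6.29508%.
1 + r = 1.0629508 / 1.06900 = 0.994341
After-tax real rate = 0.994341 − 1 → -0.57%.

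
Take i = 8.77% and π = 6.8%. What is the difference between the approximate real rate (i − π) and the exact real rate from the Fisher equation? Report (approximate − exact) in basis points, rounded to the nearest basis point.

Approximate: r ≈ 8.770% − 6.800% = 1.9700%
Exact: (1 + 0.0877)/(1 + 0.0680) − 1 = 1.8446%
Error = 1.9700% − 1.8446% = 0.1254% → 13 basis points.

13 basis points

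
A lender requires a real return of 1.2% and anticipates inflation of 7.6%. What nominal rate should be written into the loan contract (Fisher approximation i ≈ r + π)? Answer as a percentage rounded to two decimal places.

i ≈ r + π = 1.2% + 7.6% = 8.80%.

8.80%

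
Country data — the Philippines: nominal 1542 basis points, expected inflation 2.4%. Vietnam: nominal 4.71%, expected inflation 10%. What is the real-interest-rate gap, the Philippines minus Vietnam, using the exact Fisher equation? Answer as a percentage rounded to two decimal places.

17.52%

The Philippines: (1 + 0.1542)/(1 + 0.0240) − 1 = 12.7148%
Vietnam: (1 + 0.0471)/(1 + 0.1000) − 1 = -4.8091%
Differential = 12.7148% − (-4.8091%) = 17.5239% → 17.52%.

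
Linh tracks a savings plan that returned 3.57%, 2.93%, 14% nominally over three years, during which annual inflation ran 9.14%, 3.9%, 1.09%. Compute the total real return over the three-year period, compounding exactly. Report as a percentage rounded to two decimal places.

6.02%

Nominal growth factor = 1.0357 × 1.0293 × 1.1400 = 1.215292
Price-level growth factor = 1.0914 × 1.0390 × 1.0109 = 1.146325
Real growth factor = 1.215292 / 1.146325 = 1.060164
Total real return = 1.060164 − 1 → 6.02%.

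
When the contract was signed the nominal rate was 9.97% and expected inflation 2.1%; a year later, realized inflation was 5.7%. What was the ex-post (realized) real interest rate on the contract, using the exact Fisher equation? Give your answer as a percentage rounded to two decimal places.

Ex-post: (1 + 0.0997)/(1 + 0.0570) − 1 = 4.0397%
So the realized real rate is 4.04%.

4.04%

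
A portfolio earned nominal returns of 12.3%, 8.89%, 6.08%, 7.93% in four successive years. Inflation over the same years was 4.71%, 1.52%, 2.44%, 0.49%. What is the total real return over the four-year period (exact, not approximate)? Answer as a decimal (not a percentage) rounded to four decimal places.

Compound the nominal returns: 1.1230 × 1.0889 × 1.0608 × 1.0793 = 1.400050.
Compound inflation: 1.0471 × 1.0152 × 1.0244 × 1.0049 = 1.094289.
Deflate: 1.400050 / 1.094289 = 1.279414.
Total real return = 1.279414 − 1 → 0.2794.

0.2794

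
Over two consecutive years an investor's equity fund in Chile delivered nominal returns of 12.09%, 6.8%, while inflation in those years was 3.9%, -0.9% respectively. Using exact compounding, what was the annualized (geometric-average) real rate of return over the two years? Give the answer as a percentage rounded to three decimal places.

Compound the nominal returns: 1.1209 × 1.0680 = 1.19712120.
Compound inflation: 1.0390 × 0.9910 = 1.02964900.
Deflate: 1.19712120 / 1.02964900 = 1.16264980.
Annualized real rate = 1.16264980^(1/2) − 1 = 7.8262% → 7.826%.

7.826%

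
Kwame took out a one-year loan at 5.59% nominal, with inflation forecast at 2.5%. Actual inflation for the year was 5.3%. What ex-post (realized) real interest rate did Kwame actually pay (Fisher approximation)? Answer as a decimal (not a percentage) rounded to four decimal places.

Ex-post: 5.59% − 5.3% = 0.290%
So the realized real rate is 0.0029.

0.0029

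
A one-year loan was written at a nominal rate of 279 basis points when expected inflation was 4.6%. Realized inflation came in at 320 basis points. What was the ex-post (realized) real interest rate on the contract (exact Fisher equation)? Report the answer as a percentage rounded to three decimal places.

-0.397%

Ex-post: (1 + 0.0279)/(1 + 0.0320) − 1 = -0.3973%
So the realized real rate is -0.397%.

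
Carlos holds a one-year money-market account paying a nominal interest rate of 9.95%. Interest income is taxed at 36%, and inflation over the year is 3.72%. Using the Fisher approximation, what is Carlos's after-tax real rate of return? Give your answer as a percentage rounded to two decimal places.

After-tax nominal return = 9.95% × (1 − 0.36) = 6.3680%.
r ≈ 6.3680% − 3.72% → 2.65%.

2.65%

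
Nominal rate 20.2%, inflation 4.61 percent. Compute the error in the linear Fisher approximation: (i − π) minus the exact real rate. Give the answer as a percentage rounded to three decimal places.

0.687%

Approximate: r ≈ 20.200% − 4.610% = 15.5900%
Exact: (1 + 0.2020)/(1 + 0.0461) − 1 = 14.9030%
Error = 15.5900% − 14.9030% = 0.6870% → 0.687%.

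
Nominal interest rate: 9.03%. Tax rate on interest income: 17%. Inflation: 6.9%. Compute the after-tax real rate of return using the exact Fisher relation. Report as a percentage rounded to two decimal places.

0.56%

After-tax nominal return = 9.03% × (1 − 0.17) = 7.4949%.
1 + r = 1.074949 / 1.06900 = 1.005565
After-tax real rate = 1.005565 − 1 → 0.56%.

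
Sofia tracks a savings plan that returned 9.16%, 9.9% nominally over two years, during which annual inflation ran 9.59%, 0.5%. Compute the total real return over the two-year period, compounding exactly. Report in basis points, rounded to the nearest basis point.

892 basis points

Nominal growth factor = 1.0916 × 1.0990 = 1.199668
Price-level growth factor = 1.0959 × 1.0050 = 1.101380
Real growth factor = 1.199668 / 1.101380 = 1.089242
Total real return = 1.089242 − 1 → 892 basis points.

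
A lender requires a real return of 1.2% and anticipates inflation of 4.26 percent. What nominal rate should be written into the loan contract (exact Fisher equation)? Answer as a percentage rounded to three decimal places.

(1 + i) = (1 + r)(1 + π) = 1.01200 × 1.04260 = 1.0551112
i = 1.0551112 − 1, so the required nominal rate is 5.511%.

5.511%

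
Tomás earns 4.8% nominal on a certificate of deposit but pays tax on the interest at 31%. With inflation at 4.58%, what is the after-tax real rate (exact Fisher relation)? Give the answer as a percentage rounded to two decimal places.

-1.21%

After-tax nominal return = 4.8% × (1 − 0.31) = 3.3120%.
1 + r = 1.03312 / 1.04580 = 0.987875
After-tax real rate = 0.987875 − 1 → -1.21%.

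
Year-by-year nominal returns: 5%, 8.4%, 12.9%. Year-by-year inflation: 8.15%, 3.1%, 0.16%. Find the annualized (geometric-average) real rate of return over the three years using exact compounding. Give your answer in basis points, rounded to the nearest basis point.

Compound the nominal returns: 1.0500 × 1.0840 × 1.1290 = 1.28502780.
Compound inflation: 1.0815 × 1.0310 × 1.0016 = 1.11681054.
Deflate: 1.28502780 / 1.11681054 = 1.15062291.
Annualized real rate = 1.15062291^(1/3) − 1 = 4.7879% → 479 basis points.

479 basis points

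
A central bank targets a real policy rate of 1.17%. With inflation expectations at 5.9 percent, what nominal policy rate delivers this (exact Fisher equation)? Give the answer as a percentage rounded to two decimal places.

7.14%

(1 + i) = (1 + r)(1 + π) = 1.01170 × 1.05900 = 1.0713903
i = 1.0713903 − 1, so the required nominal rate is 7.14%.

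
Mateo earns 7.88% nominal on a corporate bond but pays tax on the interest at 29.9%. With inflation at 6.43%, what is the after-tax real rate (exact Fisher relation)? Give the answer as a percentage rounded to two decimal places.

After-tax nominal return = 7.88% × (1 − 0.299) = 5.52388%.
1 + r = 1.0552388 / 1.06430 = 0.991486
After-tax real rate = 0.991486 − 1 → -0.85%.

-0.85%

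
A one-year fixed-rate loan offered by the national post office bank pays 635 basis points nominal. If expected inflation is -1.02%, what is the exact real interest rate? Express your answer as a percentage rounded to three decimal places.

By the Fisher identity, 1 + r = (1 + i)/(1 + π).
1 + r = 1.06350 / 0.98980 = 1.074459
r = 1.074459 − 1 = 7.4459%, i.e. 7.446%.

7.446%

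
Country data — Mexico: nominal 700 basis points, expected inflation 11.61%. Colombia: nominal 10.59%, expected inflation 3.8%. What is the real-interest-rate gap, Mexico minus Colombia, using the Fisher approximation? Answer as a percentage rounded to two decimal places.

-11.40%

Mexico: 7% − 11.61% = -4.610%
Colombia: 10.59% − 3.8% = 6.790%
Differential = -11.400% → -11.40%.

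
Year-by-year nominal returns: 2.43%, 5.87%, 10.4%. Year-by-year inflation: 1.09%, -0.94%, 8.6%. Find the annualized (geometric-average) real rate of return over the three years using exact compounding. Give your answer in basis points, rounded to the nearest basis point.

Nominal growth factor = 1.0243 × 1.0587 × 1.1040 = 1.197206757
Price-level growth factor = 1.0109 × 0.9906 × 1.0860 = 1.087517728
Real growth factor = 1.197206757 / 1.087517728 = 1.100861830
Annualized real rate = 1.100861830^(1/3) − 1 = 3.25496% → 325 basis points.

325 basis points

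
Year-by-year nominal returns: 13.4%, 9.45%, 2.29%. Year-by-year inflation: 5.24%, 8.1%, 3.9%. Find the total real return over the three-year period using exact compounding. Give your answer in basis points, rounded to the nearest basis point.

741 basis points

Compound the nominal returns: 1.1340 × 1.0945 × 1.0229 = 1.269586.
Compound inflation: 1.0524 × 1.0810 × 1.0390 = 1.182013.
Deflate: 1.269586 / 1.182013 = 1.074088.
Total real return = 1.074088 − 1 → 741 basis points.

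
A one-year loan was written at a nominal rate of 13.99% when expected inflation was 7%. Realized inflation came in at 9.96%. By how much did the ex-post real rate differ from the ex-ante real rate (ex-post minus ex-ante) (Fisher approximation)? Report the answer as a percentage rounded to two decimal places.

Ex-ante: 13.99% − 7% = 6.990%
Ex-post: 13.99% − 9.96% = 4.030%
Difference (ex-post − ex-ante) = -2.9600% → -2.96%.

-2.96%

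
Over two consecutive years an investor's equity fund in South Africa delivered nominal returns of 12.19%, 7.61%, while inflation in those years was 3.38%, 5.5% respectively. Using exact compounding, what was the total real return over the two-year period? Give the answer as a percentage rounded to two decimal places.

Nominal growth factor = 1.1219 × 1.0761 = 1.207277
Price-level growth factor = 1.0338 × 1.0550 = 1.090659
Real growth factor = 1.207277 / 1.090659 = 1.106924
Total real return = 1.106924 − 1 → 10.69%.

10.69%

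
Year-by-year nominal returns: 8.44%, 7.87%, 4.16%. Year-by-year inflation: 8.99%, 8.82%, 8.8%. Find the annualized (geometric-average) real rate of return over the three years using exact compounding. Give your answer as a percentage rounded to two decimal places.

Nominal growth factor = 1.0844 × 1.0787 × 1.0416 = 1.21840356
Price-level growth factor = 1.0899 × 1.0882 × 1.0880 = 1.29039975
Real growth factor = 1.21840356 / 1.29039975 = 0.94420629
Annualized real rate = 0.94420629^(1/3) − 1 = -1.8955% → -1.90%.

-1.90%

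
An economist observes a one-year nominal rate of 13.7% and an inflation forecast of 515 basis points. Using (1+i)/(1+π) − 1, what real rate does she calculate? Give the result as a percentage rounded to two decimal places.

8.13%

By the Fisher relation, 1 + r = (1 + i)/(1 + π).
1 + r = 1.13700 / 1.05150 = 1.081312
r = 1.081312 − 1 = 8.1312%, i.e. 8.13%.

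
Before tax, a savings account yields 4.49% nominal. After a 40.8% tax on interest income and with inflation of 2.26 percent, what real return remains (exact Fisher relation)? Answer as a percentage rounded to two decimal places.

After-tax nominal return = 4.49% × (1 − 0.408) = 2.65808%.
1 + r = 1.0265808 / 1.02260 = 1.003893
After-tax real rate = 1.003893 − 1 → 0.39%.

0.39%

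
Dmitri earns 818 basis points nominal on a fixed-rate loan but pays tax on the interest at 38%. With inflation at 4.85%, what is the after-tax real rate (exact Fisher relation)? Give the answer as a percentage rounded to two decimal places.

After-tax nominal return = 8.18% × (1 − 0.38) = 5.0716%.
1 + r = 1.050716 / 1.04850 = 1.002113
After-tax real rate = 1.002113 − 1 → 0.21%.

0.21%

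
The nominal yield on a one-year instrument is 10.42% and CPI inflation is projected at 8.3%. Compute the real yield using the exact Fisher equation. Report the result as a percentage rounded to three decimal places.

1 + r = 1.10420 / 1.08300 = 1.0195753
r = 1.0195753 − 1 = 1.95753%, i.e. 1.958%.

1.958%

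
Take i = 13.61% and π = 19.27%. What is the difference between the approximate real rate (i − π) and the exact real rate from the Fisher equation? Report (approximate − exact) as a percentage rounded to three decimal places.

Approximate: r ≈ 13.610% − 19.270% = -5.6600%
Exact: (1 + 0.1361)/(1 + 0.1927) − 1 = -4.74554%
Error = -5.6600% − (-4.74554%) = -0.91446% → -0.914%.

-0.914%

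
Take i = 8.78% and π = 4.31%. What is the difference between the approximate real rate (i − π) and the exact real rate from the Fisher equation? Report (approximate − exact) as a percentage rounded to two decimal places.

Approximate: r ≈ 8.780% − 4.310% = 4.4700%
Exact: (1 + 0.0878)/(1 + 0.0431) − 1 = 4.2853%
Error = 4.4700% − 4.2853% = 0.1847% → 0.18%.

0.18%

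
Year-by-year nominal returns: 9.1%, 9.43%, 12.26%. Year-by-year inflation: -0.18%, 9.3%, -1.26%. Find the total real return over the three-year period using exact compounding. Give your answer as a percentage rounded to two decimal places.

Nominal growth factor = 1.0910 × 1.0943 × 1.1226 = 1.340251
Price-level growth factor = 0.9982 × 1.0930 × 0.9874 = 1.077286
Real growth factor = 1.340251 / 1.077286 = 1.244100
Total real return = 1.244100 − 1 → 24.41%.

24.41%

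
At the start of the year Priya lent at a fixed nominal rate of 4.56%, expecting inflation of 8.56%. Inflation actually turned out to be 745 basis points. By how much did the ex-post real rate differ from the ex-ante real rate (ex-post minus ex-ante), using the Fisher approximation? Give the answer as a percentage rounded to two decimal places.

1.11%

Ex-ante: 4.56% − 8.56% = -4.000%
Ex-post: 4.56% − 7.45% = -2.890%
Difference (ex-post − ex-ante) = 1.1100% → 1.11%.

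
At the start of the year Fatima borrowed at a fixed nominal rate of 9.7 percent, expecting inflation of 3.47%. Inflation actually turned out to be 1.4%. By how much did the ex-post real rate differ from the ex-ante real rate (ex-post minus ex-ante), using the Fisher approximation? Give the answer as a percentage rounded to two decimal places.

Ex-ante: 9.7% − 3.47% = 6.230%
Ex-post: 9.7% − 1.4% = 8.300%
Difference (ex-post − ex-ante) = 2.0700% → 2.07%.

2.07%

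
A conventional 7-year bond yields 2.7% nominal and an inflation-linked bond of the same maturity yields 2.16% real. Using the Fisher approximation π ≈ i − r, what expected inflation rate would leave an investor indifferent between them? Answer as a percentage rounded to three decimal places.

π ≈ i − r = 2.7% − 2.16% → 0.540%.

0.540%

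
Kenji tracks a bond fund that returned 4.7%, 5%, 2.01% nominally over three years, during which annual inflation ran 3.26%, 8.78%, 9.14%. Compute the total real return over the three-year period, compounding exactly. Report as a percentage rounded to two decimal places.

-8.52%

Compound the nominal returns: 1.0470 × 1.0500 × 1.0201 = 1.121447.
Compound inflation: 1.0326 × 1.0878 × 1.0914 = 1.225928.
Deflate: 1.121447 / 1.225928 = 0.914774.
Total real return = 0.914774 − 1 → -8.52%.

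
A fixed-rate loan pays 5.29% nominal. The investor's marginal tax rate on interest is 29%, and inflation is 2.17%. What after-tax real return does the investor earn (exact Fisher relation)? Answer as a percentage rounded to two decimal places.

After-tax nominal return = 5.29% × (1 − 0.29) = 3.7559%.
1 + r = 1.037559 / 1.02170 = 1.015522
After-tax real rate = 1.015522 − 1 → 1.55%.

1.55%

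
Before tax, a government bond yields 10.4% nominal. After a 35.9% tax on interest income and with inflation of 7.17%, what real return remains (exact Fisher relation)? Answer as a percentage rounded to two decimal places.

After-tax nominal return = 10.4% × (1 − 0.359) = 6.6664%.
1 + r = 1.066664 / 1.07170 = 0.995301
After-tax real rate = 0.995301 − 1 → -0.47%.

-0.47%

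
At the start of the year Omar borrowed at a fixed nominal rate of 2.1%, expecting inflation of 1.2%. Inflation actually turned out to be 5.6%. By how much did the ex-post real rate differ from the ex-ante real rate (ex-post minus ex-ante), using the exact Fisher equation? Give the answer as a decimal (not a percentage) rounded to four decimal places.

Ex-ante: (1 + 0.0210)/(1 + 0.0120) − 1 = 0.8893%
Ex-post: (1 + 0.0210)/(1 + 0.0560) − 1 = -3.3144%
Difference (ex-post − ex-ante) = -4.2037% → -0.0420.

-0.0420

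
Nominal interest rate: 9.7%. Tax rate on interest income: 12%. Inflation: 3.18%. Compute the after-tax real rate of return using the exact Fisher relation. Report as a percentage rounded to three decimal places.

5.191%

After-tax nominal return = 9.7% × (1 − 0.12) = 8.5360%.
1 + r = 1.08536 / 1.03180 = 1.051909
After-tax real rate = 1.051909 − 1 → 5.191%.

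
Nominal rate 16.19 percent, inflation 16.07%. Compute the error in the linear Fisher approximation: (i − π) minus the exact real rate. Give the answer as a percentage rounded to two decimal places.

Approximate: r ≈ 16.190% − 16.070% = 0.1200%
Exact: (1 + 0.1619)/(1 + 0.1607) − 1 = 0.1034%
Error = 0.1200% − 0.1034% = 0.0166% → 0.02%.

0.02%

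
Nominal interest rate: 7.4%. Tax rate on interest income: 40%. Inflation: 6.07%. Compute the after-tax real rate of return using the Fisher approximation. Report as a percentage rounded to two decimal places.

-1.63%

After-tax nominal return = 7.4% × (1 − 0.4) = 4.4400%.
r ≈ 4.4400% − 6.07% → -1.63%.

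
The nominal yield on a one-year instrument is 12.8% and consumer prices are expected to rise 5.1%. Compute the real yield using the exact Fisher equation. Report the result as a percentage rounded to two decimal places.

By the Fisher relation, 1 + r = (1 + i)/(1 + π).
1 + r = 1.12800 / 1.05100 = 1.073264
r = 1.073264 − 1 = 7.3264%, i.e. 7.33%.

7.33%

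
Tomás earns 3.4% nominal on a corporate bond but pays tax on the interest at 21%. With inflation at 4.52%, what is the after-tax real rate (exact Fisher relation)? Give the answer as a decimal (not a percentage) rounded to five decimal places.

After-tax nominal return = 3.4% × (1 − 0.21) = 2.6860%.
1 + r = 1.02686 / 1.04520 = 0.982453
After-tax real rate = 0.982453 − 1 → -0.01755.

-0.01755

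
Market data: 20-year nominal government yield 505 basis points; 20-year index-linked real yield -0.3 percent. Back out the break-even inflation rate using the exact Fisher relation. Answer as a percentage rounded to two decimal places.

5.37%

(1 + π) = (1 + i)/(1 + r) = 1.05050 / 0.99700 = 1.053661
Break-even inflation = 1.053661 − 1 → 5.37%.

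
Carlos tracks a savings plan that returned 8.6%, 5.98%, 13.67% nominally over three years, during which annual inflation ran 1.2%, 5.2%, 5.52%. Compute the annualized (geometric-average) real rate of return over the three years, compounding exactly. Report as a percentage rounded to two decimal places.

Nominal growth factor = 1.0860 × 1.0598 × 1.1367 = 1.30827668
Price-level growth factor = 1.0120 × 1.0520 × 1.0552 = 1.12339124
Real growth factor = 1.30827668 / 1.12339124 = 1.16457796
Annualized real rate = 1.16457796^(1/3) − 1 = 5.2098% → 5.21%.

5.21%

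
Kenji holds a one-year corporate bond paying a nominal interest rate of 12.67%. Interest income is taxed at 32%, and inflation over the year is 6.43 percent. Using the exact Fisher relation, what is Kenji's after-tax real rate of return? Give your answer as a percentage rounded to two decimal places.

After-tax nominal return = 12.67% × (1 − 0.32) = 8.6156%.
1 + r = 1.086156 / 1.06430 = 1.020536
After-tax real rate = 1.020536 − 1 → 2.05%.

2.05%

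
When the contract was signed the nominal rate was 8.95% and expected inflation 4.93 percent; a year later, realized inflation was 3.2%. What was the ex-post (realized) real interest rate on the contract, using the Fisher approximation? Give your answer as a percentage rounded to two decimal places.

5.75%

Ex-post: 8.95% − 3.2% = 5.750%
So the realized real rate is 5.75%.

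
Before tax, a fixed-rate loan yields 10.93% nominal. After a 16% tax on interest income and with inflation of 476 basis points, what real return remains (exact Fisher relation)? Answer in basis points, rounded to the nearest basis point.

422 basis points

After-tax nominal return = 10.93% × (1 − 0.16) = 9.1812%.
1 + r = 1.091812 / 1.04760 = 1.042203
After-tax real rate = 1.042203 − 1 → 422 basis points.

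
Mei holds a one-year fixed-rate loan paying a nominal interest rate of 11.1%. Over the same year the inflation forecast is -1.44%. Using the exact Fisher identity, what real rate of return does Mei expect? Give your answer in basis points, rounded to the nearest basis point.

By the Fisher identity, 1 + r = (1 + i)/(1 + π).
1 + r = 1.11100 / 0.98560 = 1.127232
r = 1.127232 − 1 = 12.7232%, i.e. 1272 basis points.

1272 basis points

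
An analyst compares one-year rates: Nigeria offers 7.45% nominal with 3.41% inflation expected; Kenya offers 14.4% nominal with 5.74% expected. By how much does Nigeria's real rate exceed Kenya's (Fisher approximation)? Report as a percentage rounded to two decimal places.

-4.62%

Nigeria: 7.45% − 3.41% = 4.040%
Kenya: 14.4% − 5.74% = 8.660%
Differential = -4.620% → -4.62%.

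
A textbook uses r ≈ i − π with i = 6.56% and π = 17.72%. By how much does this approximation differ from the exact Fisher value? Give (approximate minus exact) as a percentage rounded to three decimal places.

-1.680%

Approximate: r ≈ 6.560% − 17.720% = -11.1600%
Exact: (1 + 0.0656)/(1 + 0.1772) − 1 = -9.4801%
Error = -11.1600% − (-9.4801%) = -1.6799% → -1.680%.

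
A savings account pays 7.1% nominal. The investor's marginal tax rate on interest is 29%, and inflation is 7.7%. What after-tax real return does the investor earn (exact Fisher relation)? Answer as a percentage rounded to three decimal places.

After-tax nominal return = 7.1% × (1 − 0.29) = 5.0410%.
1 + r = 1.05041 / 1.07700 = 0.975311
After-tax real rate = 0.975311 − 1 → -2.469%.

-2.469%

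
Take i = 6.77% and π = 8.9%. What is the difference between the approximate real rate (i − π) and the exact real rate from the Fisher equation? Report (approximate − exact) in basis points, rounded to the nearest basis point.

-17 basis points

Approximate: r ≈ 6.770% − 8.900% = -2.1300%
Exact: (1 + 0.0677)/(1 + 0.0890) − 1 = -1.9559%
Error = -2.1300% − (-1.9559%) = -0.1741% → -17 basis points.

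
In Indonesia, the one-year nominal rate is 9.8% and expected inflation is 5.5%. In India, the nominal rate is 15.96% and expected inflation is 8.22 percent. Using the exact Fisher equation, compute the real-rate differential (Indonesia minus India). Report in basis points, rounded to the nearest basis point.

-308 basis points

Indonesia: (1 + 0.0980)/(1 + 0.0550) − 1 = 4.0758%
India: (1 + 0.1596)/(1 + 0.0822) − 1 = 7.1521%
Differential = 4.0758% − 7.1521% = -3.0763% → -308 basis points.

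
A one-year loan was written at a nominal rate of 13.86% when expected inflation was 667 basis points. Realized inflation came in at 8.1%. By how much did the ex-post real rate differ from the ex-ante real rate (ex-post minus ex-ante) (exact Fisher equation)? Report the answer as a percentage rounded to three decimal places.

-1.412%

Ex-ante: (1 + 0.1386)/(1 + 0.0667) − 1 = 6.7404%
Ex-post: (1 + 0.1386)/(1 + 0.0810) − 1 = 5.3284%
Difference (ex-post − ex-ante) = -1.4120% → -1.412%.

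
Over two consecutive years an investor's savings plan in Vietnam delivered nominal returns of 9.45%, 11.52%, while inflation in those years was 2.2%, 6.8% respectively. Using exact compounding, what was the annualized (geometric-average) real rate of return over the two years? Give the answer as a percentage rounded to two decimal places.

Nominal growth factor = 1.0945 × 1.1152 = 1.22058640
Price-level growth factor = 1.0220 × 1.0680 = 1.09149600
Real growth factor = 1.22058640 / 1.09149600 = 1.11826924
Annualized real rate = 1.11826924^(1/2) − 1 = 5.7483% → 5.75%.

5.75%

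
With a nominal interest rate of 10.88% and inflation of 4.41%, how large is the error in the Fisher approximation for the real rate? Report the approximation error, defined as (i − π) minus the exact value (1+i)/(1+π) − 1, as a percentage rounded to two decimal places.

Approximate: r ≈ 10.880% − 4.410% = 6.4700%
Exact: (1 + 0.1088)/(1 + 0.0441) − 1 = 6.1967%
Error = 6.4700% − 6.1967% = 0.2733% → 0.27%.

0.27%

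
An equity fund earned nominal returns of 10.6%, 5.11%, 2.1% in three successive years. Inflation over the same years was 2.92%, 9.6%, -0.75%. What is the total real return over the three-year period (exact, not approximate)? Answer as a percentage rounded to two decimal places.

6.02%

Nominal growth factor = 1.1060 × 1.0511 × 1.0210 = 1.186929
Price-level growth factor = 1.0292 × 1.0960 × 0.9925 = 1.119543
Real growth factor = 1.186929 / 1.119543 = 1.060191
Total real return = 1.060191 − 1 → 6.02%.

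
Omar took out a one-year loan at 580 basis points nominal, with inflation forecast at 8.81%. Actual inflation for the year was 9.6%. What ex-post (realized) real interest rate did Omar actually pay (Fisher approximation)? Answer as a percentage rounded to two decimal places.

-3.80%

Ex-post: 5.8% − 9.6% = -3.800%
So the realized real rate is -3.80%.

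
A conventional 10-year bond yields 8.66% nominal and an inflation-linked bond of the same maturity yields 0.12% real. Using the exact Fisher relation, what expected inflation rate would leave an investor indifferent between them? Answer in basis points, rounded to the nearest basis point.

853 basis points

(1 + π) = (1 + i)/(1 + r) = 1.08660 / 1.00120 = 1.085298
Break-even inflation = 1.085298 − 1 → 853 basis points.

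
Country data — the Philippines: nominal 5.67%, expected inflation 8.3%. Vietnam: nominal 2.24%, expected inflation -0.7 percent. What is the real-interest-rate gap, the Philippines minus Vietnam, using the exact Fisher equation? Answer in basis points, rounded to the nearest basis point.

-539 basis points

The Philippines: (1 + 0.0567)/(1 + 0.0830) − 1 = -2.4284%
Vietnam: (1 + 0.0224)/(1 − 0.0070) − 1 = 2.9607%
Differential = -2.4284% − 2.9607% = -5.3892% → -539 basis points.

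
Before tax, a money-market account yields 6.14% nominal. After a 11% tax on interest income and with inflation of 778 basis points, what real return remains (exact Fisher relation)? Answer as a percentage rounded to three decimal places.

After-tax nominal return = 6.14% × (1 − 0.11) = 5.4646%.
1 + r = 1.054646 / 1.07780 = 0.978517
After-tax real rate = 0.978517 − 1 → -2.148%.

-2.148%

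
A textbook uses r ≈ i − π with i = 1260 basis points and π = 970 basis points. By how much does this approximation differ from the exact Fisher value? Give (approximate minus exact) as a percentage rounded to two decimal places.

Approximate: r ≈ 12.600% − 9.700% = 2.9000%
Exact: (1 + 0.1260)/(1 + 0.0970) − 1 = 2.6436%
Error = 2.9000% − 2.6436% = 0.2564% → 0.26%.

0.26%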